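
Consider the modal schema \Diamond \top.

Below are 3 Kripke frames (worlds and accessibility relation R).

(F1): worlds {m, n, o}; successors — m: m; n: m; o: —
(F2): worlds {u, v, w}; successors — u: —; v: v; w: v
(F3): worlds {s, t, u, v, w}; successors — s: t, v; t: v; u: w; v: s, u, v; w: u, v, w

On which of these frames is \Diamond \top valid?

The schema corresponds to seriality: \forall x \exists y Rxy.
(F1): fails — world o has no successor.
(F2): fails — world u has no successor.
(F3): condition met.

(F3)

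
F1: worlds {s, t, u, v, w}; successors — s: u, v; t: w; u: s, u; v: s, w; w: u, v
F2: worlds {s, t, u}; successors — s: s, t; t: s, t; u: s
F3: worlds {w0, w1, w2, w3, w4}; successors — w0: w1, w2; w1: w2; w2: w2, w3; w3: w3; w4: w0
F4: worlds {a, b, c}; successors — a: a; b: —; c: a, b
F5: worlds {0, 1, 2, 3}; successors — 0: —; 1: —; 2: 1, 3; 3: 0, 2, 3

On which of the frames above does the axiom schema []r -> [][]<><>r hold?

F2, F4

Frame correspondent (Sahlqvist): forall x forall z (x R^2 z -> exists w (xRw & z R^2 w)) — i.e. a generalized confluence (Geach) condition.
F1: fails — tR²u but no w* with tRw* and uR²w*.
F2: ✓.
F3: fails — w0R²w3 but no w with w0Rw and w3R²w.
F4: ✓.
F5: fails — 2R²0 but no w with 2Rw and 0R²w.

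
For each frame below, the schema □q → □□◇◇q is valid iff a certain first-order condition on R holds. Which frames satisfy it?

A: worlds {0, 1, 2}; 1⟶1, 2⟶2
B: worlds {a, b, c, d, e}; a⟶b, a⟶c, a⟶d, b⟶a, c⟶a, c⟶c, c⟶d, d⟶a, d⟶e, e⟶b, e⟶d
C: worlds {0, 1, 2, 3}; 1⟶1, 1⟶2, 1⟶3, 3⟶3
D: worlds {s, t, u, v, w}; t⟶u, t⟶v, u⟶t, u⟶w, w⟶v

A

This is the axiom for a generalized confluence (Geach) condition; its first-order frame correspondent is ∀x ∀z (xR²z → ∃w (xRw ∧ zR²w)).
A: condition met.
B: fails — aR²e but no w with aRw and eR²w.
C: fails — 1R²2 but no w with 1Rw and 2R²w.
D: fails — tR²t but no w* with tRw* and tR²w*.
Valid on: A.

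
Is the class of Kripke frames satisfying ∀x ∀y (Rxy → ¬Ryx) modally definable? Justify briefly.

No

Modal frame validity is preserved under surjective bounded morphisms.
The 3-cycle (worlds a,b,c with a→b→c→a) is asymmetric. Mapping every world to a single reflexive point • is a surjective bounded morphism, and the reflexive point is not asymmetric (R•• but asymmetry requires ¬R••).
Hence asymmetry is not modally definable.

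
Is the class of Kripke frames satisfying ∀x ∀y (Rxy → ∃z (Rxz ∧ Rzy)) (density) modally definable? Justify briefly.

Yes — defined by □□r → □r

The condition is density. A defining modal formula is □□r → □r.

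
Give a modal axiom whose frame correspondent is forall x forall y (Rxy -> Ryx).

p → □◇p

This is symmetry; the standard corresponding axiom is B: p → □◇p.
Suppose p→□◇p is valid. Take Rxy and set V(p)={x}. Then p at x, so □◇p at x, so ◇p at y, so some z with Ryz has p; z=x, i.e. Ryx.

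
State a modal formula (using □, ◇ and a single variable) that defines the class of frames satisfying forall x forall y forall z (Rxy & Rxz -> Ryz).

◇r → □◇r

This is the Euclidean property; the standard corresponding axiom is 5: ◇r → □◇r.
Suppose ◇r→□◇r is valid. Take Rxy, Rxz and set V(r)={y}. Then ◇r at x, so □◇r at x, so ◇r at z, so some w with Rzw has r; w=y, i.e. Rzy. By symmetry of the argument, Ryz.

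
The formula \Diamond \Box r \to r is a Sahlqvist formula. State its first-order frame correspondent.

symmetry

This is frame-equivalent to r → □◇r (substitute ¬r for r and contrapose).
Suppose r→□◇r is valid. Take Rxy and set V(r)={x}. Then r at x, so □◇r at x, so ◇r at y, so some z with Ryz has r; z=x, i.e. Ryx.
The converse is a direct semantic check.
So the correspondent is symmetry.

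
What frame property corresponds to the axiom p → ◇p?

This is frame-equivalent to □p → p (substitute ¬p for p and contrapose).
Suppose □p→p is valid. At any x set V(p)={w : Rxw}. Then □p holds at x, so p holds at x, i.e. Rxx.
Conversely, on a frame with reflexivity the schema holds at every world under every valuation.
So the correspondent is reflexivity.

reflexivity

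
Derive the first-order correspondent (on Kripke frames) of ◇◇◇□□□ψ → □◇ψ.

This is a Sahlqvist (Geach-type) schema ◇^3□^3ψ → □^1◇^1ψ.
Minimal-valuation argument: fix x; take any y with xR^3y and any z with xR^1z. Set V(ψ) to the set of worlds R-reachable from y in exactly 3 steps. Then □^3ψ holds at y, so the antecedent holds at x; validity forces ◇^1ψ at z, giving a w with zR^1w and yR^3w.
First-order correspondent: ∀x ∀y ∀z ((xR³y ∧ xRz) → ∃w (yR³w ∧ zRw)).

∀x ∀y ∀z ((xR³y ∧ xRz) → ∃w (yR³w ∧ zRw))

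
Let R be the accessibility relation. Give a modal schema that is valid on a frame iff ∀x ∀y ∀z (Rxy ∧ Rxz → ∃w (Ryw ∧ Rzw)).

This is convergence; the standard corresponding axiom is .2: ◇□ψ → □◇ψ.
Suppose ◇□ψ→□◇ψ is valid. Take Rxy, Rxz and set V(ψ)={w : Ryw}. Then □ψ at y so ◇□ψ at x, so □◇ψ at x, so ◇ψ at z, giving w with Rzw and Ryw.

◇□ψ → □◇ψ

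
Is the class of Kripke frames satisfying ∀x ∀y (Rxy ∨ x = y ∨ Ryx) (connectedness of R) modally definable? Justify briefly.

Modal frame validity is preserved under disjoint unions.
Take 4 disjoint single-world reflexive frames: each is trivially connected, but their disjoint union has 4 worlds with no edge between distinct components, so it is not connected.
So the class is not modally definable.

No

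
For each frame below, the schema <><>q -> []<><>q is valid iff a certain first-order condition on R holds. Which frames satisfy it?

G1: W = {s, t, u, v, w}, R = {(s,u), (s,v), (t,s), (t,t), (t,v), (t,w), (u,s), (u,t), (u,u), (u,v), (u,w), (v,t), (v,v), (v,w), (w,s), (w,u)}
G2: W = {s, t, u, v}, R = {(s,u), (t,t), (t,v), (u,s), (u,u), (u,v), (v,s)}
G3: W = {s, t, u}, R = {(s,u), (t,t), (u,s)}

G1

The schema corresponds to a generalized confluence (Geach) condition: forall x forall y forall z ((x R^2 y & xRz) -> exists w (y = w & z R^2 w)).
G1: satisfies the condition.
G2: fails — tR²s, tRv but no w with s=w and vR²w.
G3: fails — sR²s, sRu but no w with s=w and uR²w.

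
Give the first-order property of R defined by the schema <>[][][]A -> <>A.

forall x forall y (xRy -> exists w (y R^3 w & xRw))

This is a Sahlqvist (Geach-type) schema ◇^1□^3A → □^0◇^1A.
Minimal-valuation argument: fix x; take any y with xR^1y and any z with xR^0z. Set V(A) to the set of worlds R-reachable from y in exactly 3 steps. Then □^3A holds at y, so the antecedent holds at x; validity forces ◇^1A at z, giving a w with zR^1w and yR^3w.
First-order correspondent: forall x forall y (xRy -> exists w (y R^3 w & xRw)).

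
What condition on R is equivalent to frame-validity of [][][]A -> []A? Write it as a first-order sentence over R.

forall x forall z (xRz -> exists w (x R^3 w & z = w))

This is a Sahlqvist (Geach-type) schema ◇^0□^3A → □^1◇^0A.
First-order correspondent: forall x forall z (xRz -> exists w (x R^3 w & z = w)).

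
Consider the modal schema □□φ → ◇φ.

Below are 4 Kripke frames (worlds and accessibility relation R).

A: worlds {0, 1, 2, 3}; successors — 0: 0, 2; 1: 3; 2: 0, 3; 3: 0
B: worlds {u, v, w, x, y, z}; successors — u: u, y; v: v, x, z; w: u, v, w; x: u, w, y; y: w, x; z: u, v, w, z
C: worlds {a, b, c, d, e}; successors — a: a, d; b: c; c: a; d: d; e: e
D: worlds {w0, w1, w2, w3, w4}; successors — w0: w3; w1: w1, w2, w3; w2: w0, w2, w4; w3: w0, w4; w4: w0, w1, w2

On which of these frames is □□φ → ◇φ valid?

The schema corresponds to a generalized confluence (Geach) condition: ∀x ∃w (xR²w ∧ xRw).
A: fails — at 1 but no w with 1R²w and 1Rw.
B: condition met.
C: fails — at b but no w with bR²w and bRw.
D: fails — at w0 but no w with w0R²w and w0Rw.
Valid on: B.

B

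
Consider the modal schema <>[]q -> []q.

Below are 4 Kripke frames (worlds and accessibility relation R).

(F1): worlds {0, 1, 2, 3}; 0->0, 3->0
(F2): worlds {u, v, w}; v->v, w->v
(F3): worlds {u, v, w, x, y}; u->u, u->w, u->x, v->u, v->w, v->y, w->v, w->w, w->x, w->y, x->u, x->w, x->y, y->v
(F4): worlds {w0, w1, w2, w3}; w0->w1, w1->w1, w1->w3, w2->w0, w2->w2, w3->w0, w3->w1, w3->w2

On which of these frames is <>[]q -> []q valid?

This is the axiom for the Euclidean property; its first-order frame correspondent is forall x forall y forall z (Rxy & Rxz -> Ryz).
(F1): holds.
(F2): holds.
(F3): fails — Ruw and Ruu but not Rwu.
(F4): fails — Rw1w3 and Rw1w3 but not Rw3w3.

(F1), (F2)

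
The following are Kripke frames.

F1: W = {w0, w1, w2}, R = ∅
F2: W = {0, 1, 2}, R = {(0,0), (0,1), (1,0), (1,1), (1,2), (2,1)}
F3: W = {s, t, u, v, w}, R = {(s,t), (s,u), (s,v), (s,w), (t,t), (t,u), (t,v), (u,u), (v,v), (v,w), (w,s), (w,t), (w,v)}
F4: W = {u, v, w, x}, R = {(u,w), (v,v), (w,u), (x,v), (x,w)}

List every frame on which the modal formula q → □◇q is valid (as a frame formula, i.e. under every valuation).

F1, F2

Frame correspondent (Sahlqvist): ∀x ∀y (Rxy → Ryx) — i.e. symmetry.
F1: satisfies the condition.
F2: satisfies the condition.
F3: fails — Rwt but not Rtw.
F4: fails — Rxw but not Rwx.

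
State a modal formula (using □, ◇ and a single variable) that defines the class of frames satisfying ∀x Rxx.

□p → p

A defining formula is □p → p (the T axiom).
Suppose □p→p is valid. At any x set V(p)={w : Rxw}. Then □p holds at x, so p holds at x, i.e. Rxx.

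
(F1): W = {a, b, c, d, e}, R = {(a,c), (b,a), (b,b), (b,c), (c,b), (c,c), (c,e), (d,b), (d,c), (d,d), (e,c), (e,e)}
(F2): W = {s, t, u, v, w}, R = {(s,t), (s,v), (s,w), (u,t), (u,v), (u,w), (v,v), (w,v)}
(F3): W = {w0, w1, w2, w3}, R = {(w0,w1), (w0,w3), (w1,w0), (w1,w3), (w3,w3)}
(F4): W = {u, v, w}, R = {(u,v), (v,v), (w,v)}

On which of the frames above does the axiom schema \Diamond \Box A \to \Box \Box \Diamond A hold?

(F1), (F3), (F4)

The schema corresponds to a generalized confluence (Geach) condition: \forall x \forall y \forall z ((xRy \wedge x R^2 z) \to \exists w (yRw \wedge zRw)).
(F1): condition met.
(F2): fails — sRt, sR²v but no w* with tRw* and vRw*.
(F3): condition met.
(F4): condition met.
Valid on: (F1), (F3), (F4).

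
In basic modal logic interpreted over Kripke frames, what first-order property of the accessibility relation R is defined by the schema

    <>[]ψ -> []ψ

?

This schema is equivalent to the 5 axiom ◇ψ → □◇ψ.
Its frame correspondent is the Euclidean property — forall x forall y forall z (Rxy & Rxz -> Ryz).

The Euclidean property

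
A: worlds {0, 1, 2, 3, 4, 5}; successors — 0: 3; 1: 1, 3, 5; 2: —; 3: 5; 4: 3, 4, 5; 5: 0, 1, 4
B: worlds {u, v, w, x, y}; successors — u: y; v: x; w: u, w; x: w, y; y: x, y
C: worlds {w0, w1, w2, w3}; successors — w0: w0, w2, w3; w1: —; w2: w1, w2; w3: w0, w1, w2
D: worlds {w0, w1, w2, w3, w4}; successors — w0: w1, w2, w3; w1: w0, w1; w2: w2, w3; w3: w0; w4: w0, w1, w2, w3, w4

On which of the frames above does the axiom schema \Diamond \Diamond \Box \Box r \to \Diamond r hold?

The schema corresponds to a generalized confluence (Geach) condition: \forall x \forall y (x R^2 y \to \exists w (y R^2 w \wedge xRw)).
A: satisfies the condition.
B: fails — vR²w but no t with wR²t and vRt.
C: fails — w0R²w1 but no w with w1R²w and w0Rw.
D: fails — w3R²w3 but no w with w3R²w and w3Rw.

A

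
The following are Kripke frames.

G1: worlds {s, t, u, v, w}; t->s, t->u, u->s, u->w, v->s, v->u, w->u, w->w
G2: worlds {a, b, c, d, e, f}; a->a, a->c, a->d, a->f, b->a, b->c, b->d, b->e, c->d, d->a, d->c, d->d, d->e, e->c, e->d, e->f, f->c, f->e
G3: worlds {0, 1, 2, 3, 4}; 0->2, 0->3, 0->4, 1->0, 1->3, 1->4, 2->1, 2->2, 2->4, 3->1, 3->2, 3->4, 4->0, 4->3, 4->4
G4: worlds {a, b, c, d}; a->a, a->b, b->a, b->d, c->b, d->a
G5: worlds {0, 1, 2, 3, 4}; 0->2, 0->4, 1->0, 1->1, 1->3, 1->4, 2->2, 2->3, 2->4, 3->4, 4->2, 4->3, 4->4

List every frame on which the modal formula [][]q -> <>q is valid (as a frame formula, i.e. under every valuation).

G2, G3, G5

The schema corresponds to a generalized confluence (Geach) condition: forall x exists w (x R^2 w & xRw).
G1: fails — at s but no w* with sR²w* and sRw*.
G2: holds.
G3: holds.
G4: fails — at c but no w with cR²w and cRw.
G5: holds.
Valid on: G2, G3, G5.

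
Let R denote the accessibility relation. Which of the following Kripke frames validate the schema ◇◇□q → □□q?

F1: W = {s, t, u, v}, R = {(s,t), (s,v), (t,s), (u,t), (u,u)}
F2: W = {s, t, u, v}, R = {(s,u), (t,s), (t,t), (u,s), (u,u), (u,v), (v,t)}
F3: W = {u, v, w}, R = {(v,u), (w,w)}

F3

The schema corresponds to a generalized confluence (Geach) condition: ∀x ∀y ∀z ((xR²y ∧ xR²z) → ∃w (yRw ∧ z = w)).
F1: fails — sR²s, sR²s but no w with sRw and s=w.
F2: fails — sR²s, sR²s but no w with sRw and s=w.
F3: satisfies the condition.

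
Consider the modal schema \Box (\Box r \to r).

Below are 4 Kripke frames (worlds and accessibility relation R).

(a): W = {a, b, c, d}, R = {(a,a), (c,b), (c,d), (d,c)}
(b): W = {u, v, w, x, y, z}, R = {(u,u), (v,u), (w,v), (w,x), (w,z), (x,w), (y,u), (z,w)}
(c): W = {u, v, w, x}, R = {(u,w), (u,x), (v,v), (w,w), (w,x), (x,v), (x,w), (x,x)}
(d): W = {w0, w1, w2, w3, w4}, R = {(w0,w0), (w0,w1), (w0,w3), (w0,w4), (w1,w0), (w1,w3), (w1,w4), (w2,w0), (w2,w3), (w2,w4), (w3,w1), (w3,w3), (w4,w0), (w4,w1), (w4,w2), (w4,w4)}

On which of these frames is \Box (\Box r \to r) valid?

This is the axiom for shift-reflexivity; its first-order frame correspondent is \forall x \forall y (Rxy \to Ryy).
(a): fails — Rdc but not Rcc.
(b): fails — Rxw but not Rww.
(c): condition met.
(d): fails — Rw3w1 but not Rw1w1.

(c)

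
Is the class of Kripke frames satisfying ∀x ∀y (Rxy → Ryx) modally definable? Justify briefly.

Yes, by q → □◇q

Yes: it is symmetry, defined by the B schema q → □◇q.
Suppose q→□◇q is valid. Take Rxy and set V(q)={x}. Then q at x, so □◇q at x, so ◇q at y, so some z with Ryz has q; z=x, i.e. Ryx.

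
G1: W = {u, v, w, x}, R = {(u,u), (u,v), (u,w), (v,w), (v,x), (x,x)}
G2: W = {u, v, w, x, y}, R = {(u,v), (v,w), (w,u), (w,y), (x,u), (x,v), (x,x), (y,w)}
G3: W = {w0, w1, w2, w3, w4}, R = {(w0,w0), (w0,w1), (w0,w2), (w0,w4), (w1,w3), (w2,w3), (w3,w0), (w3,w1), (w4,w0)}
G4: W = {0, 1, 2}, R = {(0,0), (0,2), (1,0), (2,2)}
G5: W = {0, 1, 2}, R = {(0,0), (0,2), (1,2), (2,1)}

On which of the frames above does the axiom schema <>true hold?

G2, G3, G4, G5

Frame correspondent (Sahlqvist): forall x exists y Rxy — i.e. seriality.
G1: fails — world w has no successor.
G2: condition met.
G3: condition met.
G4: condition met.
G5: condition met.
Valid on: G2, G3, G4, G5.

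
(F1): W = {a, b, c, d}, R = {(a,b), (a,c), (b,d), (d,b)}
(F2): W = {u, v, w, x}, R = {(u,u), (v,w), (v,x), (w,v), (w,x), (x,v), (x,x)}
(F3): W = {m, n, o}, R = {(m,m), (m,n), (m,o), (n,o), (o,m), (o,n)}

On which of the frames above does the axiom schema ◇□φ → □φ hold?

none

Frame correspondent (Sahlqvist): ∀x ∀y ∀z ((xRy ∧ xRz) → ∃w (yRw ∧ z = w)) — i.e. a generalized confluence (Geach) condition.
(F1): fails — aRb, aRb but no w with bRw and b=w.
(F2): fails — vRw, vRw but no t with wRt and w=t.
(F3): fails — mRn, mRm but no w with nRw and m=w.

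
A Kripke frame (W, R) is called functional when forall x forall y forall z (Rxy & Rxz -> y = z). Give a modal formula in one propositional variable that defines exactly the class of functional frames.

This is partial functionality; the standard corresponding axiom is CD: ◇q → □q.
Suppose ◇q→□q is valid. Take Rxy, Rxz and set V(q)={y}. Then ◇q at x, so □q at x, so q at z, i.e. z=y.

◇q → □q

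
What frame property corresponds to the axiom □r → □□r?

Suppose □r→□□r is valid. Take Rxy, Ryz and set V(r)={w : Rxw}. Then □r at x, so □□r at x, so □r at y, so r at z, i.e. Rxz.

transitivity: ∀x ∀y ∀z (Rxy ∧ Ryz → Rxz)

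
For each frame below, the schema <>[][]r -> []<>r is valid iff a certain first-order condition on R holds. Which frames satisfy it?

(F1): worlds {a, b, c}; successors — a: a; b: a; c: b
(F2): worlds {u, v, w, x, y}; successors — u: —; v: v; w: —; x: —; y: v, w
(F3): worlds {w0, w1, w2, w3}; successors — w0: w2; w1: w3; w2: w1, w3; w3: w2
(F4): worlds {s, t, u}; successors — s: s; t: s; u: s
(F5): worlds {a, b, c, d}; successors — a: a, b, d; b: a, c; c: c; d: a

(F1), (F4)

Frame correspondent (Sahlqvist): forall x forall y forall z ((xRy & xRz) -> exists w (y R^2 w & zRw)) — i.e. a generalized confluence (Geach) condition.
(F1): holds.
(F2): fails — yRv, yRw but no t with vR²t and wRt.
(F3): fails — w1Rw3, w1Rw3 but no w with w3R²w and w3Rw.
(F4): holds.
(F5): fails — bRc, bRa but no w with cR²w and aRw.
Valid on: (F1), (F4).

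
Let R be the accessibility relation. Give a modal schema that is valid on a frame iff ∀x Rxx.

□r → r

This is reflexivity; the standard corresponding axiom is T: □r → r.
Suppose □r→r is valid. At any x set V(r)={w : Rxw}. Then □r holds at x, so r holds at x, i.e. Rxx.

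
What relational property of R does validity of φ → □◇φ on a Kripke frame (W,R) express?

This schema is the B axiom.
It corresponds to symmetry: ∀x ∀y (Rxy → Ryx).

Symmetry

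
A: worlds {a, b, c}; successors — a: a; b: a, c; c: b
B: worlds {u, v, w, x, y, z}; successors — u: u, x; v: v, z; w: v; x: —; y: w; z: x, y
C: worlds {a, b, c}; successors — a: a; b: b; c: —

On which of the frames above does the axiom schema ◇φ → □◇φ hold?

C

Frame correspondent (Sahlqvist): ∀x ∀y ∀z (Rxy ∧ Rxz → Ryz) — i.e. the Euclidean property.
A: fails — Rba and Rbc but not Rac.
B: fails — Rux and Ruu but not Rxu.
C: satisfies the condition.
Valid on: C.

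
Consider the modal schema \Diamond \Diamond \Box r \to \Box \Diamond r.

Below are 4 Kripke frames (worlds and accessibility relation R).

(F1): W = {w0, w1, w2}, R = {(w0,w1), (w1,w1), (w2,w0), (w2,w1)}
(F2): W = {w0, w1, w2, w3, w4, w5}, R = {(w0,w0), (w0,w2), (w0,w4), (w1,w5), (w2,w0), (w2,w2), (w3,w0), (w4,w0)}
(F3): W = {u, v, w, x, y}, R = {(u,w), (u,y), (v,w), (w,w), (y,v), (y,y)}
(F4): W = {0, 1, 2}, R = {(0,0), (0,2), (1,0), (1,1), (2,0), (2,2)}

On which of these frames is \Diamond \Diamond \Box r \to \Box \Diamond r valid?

(F1), (F2), (F4)

This is the axiom for a generalized confluence (Geach) condition; its first-order frame correspondent is \forall x \forall y \forall z ((x R^2 y \wedge xRz) \to \exists w (yRw \wedge zRw)).
(F1): satisfies the condition.
(F2): satisfies the condition.
(F3): fails — uR²v, uRy but no t with vRt and yRt.
(F4): satisfies the condition.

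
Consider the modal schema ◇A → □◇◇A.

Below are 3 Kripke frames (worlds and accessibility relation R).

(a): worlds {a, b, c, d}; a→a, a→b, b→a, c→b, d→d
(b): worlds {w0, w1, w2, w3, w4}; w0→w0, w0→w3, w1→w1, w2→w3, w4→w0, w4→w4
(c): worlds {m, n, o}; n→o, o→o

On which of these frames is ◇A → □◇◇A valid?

(a), (c)

Frame correspondent (Sahlqvist): ∀x ∀y ∀z ((xRy ∧ xRz) → ∃w (y = w ∧ zR²w)) — i.e. a generalized confluence (Geach) condition.
(a): satisfies the condition.
(b): fails — w0Rw0, w0Rw3 but no w with w0=w and w3R²w.
(c): satisfies the condition.
Valid on: (a), (c).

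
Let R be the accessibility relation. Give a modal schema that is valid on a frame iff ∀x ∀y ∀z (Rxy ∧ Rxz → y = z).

This is partial functionality; the standard corresponding axiom is CD: ◇r → □r.
Suppose ◇r→□r is valid. Take Rxy, Rxz and set V(r)={y}. Then ◇r at x, so □r at x, so r at z, i.e. z=y.

◇r → □r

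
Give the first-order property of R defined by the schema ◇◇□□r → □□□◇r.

∀x ∀y ∀z ((xR²y ∧ xR³z) → ∃w (yR²w ∧ zRw))

This is a Sahlqvist (Geach-type) schema ◇^2□^2r → □^3◇^1r.
First-order correspondent: ∀x ∀y ∀z ((xR²y ∧ xR³z) → ∃w (yR²w ∧ zRw)).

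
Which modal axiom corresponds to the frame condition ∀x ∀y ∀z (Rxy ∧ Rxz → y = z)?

◇s → □s

A defining formula is ◇s → □s (the CD axiom).
Suppose ◇s→□s is valid. Take Rxy, Rxz and set V(s)={y}. Then ◇s at x, so □s at x, so s at z, i.e. z=y.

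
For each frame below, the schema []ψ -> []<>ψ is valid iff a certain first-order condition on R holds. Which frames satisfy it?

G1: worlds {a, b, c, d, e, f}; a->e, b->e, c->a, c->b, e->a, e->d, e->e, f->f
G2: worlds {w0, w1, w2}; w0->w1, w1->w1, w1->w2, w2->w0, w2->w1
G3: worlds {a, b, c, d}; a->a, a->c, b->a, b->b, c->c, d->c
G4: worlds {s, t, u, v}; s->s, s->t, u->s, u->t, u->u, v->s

The schema corresponds to a generalized confluence (Geach) condition: forall x forall z (xRz -> exists w (xRw & zRw)).
G1: fails — cRa but no w with cRw and aRw.
G2: ✓.
G3: ✓.
G4: fails — sRt but no w with sRw and tRw.
Valid on: G2, G3.

G2, G3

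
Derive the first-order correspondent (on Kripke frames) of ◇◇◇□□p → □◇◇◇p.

∀x ∀y ∀z ((xR³y ∧ xRz) → ∃w (yR²w ∧ zR³w))

This is a Sahlqvist (Geach-type) schema ◇^3□^2p → □^1◇^3p.
First-order correspondent: ∀x ∀y ∀z ((xR³y ∧ xRz) → ∃w (yR²w ∧ zR³w)).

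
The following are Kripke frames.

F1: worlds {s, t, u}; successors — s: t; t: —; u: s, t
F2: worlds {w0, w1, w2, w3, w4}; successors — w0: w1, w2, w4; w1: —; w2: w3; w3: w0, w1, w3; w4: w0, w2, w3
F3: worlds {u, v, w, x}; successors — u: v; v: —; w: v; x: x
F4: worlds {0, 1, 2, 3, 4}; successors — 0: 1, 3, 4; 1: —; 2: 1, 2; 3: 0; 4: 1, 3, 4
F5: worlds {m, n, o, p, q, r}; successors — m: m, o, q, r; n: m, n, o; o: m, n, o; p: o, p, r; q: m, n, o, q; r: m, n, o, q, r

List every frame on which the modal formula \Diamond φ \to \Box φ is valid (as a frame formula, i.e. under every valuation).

This is the axiom for partial functionality; its first-order frame correspondent is \forall x \forall y \forall z (Rxy \wedge Rxz \to y = z).
F1: fails — u sees both s and t.
F2: fails — w0 sees both w1 and w2.
F3: ✓.
F4: fails — 0 sees both 1 and 3.
F5: fails — m sees both m and o.
Valid on: F3.

F3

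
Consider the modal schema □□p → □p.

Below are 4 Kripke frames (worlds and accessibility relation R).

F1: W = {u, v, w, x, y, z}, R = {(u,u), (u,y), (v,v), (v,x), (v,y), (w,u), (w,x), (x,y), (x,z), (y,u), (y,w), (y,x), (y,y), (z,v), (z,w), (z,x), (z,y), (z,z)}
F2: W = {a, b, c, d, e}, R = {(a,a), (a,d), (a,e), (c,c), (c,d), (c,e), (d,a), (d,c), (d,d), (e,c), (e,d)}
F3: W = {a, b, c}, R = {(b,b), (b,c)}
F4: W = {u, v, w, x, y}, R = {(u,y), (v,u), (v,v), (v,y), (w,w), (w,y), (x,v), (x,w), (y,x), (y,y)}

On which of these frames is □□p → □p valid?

The schema corresponds to density: ∀x ∀y (Rxy → ∃z (Rxz ∧ Rzy)).
F1: fails — Rwx but no t with Rwt and Rtx.
F2: condition met.
F3: condition met.
F4: condition met.
Valid on: F2, F3, F4.

F2, F3, F4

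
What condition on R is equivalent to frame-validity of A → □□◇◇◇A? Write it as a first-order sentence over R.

This is a Sahlqvist (Geach-type) schema ◇^0□^0A → □^2◇^3A.
First-order correspondent: ∀x ∀z (xR²z → ∃w (x = w ∧ zR³w)).

∀x ∀z (xR²z → ∃w (x = w ∧ zR³w))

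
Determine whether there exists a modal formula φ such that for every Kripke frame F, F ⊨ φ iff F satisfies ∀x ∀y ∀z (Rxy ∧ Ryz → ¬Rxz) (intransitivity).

No — not modally definable

Modal frame validity is preserved under surjective bounded morphisms.
The 3-cycle (worlds 0,1,2 with 0→1→2→0) is intransitive. Mapping every world to a single reflexive point • is a surjective bounded morphism; the reflexive point is not intransitive (R••∧R•• but R••).
Hence intransitivity is not modally definable.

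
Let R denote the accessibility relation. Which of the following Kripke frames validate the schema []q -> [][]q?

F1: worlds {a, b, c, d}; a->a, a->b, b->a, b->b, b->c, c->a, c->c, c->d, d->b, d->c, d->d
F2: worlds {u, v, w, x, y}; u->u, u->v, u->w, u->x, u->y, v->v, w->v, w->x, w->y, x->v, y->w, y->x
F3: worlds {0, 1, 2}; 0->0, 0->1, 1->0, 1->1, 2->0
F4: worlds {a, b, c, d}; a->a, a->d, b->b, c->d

F4

This is the axiom for transitivity; its first-order frame correspondent is forall x forall y forall z (Rxy & Ryz -> Rxz).
F1: fails — Rbc and Rcd but not Rbd.
F2: fails — Ryx and Rxv but not Ryv.
F3: fails — R20 and R01 but not R21.
F4: holds.
Valid on: F4.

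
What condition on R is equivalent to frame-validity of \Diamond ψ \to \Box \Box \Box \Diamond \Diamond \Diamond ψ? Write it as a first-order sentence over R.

This is a Sahlqvist (Geach-type) schema ◇^1□^0ψ → □^3◇^3ψ.
Minimal-valuation argument: fix x; take any y with xR^1y and any z with xR^3z. Set V(ψ) to the set of worlds R-reachable from y in exactly 0 steps. Then □^0ψ holds at y, so the antecedent holds at x; validity forces ◇^3ψ at z, giving a w with zR^3w and yR^0w.
First-order correspondent: \forall x \forall y \forall z ((xRy \wedge x R^3 z) \to \exists w (y = w \wedge z R^3 w)).

\forall x \forall y \forall z ((xRy \wedge x R^3 z) \to \exists w (y = w \wedge z R^3 w))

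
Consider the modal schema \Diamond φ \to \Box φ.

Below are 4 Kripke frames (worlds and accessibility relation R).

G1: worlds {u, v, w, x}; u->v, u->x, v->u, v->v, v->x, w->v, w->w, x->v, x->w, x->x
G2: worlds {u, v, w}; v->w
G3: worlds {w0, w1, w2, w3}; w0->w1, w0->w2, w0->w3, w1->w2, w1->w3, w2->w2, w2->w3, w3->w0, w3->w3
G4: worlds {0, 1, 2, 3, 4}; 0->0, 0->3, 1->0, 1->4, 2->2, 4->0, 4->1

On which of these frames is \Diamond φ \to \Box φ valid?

G2

Frame correspondent (Sahlqvist): \forall x \forall y \forall z (Rxy \wedge Rxz \to y = z) — i.e. partial functionality.
G1: fails — u sees both v and x.
G2: holds.
G3: fails — w0 sees both w1 and w2.
G4: fails — 0 sees both 0 and 3.
Valid on: G2.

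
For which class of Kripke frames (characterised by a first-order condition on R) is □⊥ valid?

emptiness of R

□⊥ is valid iff no world has any successor (otherwise □⊥ fails at any world with one).
Conversely, on a frame with emptiness of R the schema holds at every world under every valuation.
So the correspondent is emptiness of R.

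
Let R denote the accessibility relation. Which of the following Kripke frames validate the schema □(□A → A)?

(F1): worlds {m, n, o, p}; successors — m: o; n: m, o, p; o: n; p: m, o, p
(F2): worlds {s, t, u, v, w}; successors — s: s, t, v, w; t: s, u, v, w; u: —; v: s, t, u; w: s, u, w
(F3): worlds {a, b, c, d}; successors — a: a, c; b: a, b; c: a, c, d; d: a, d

The schema corresponds to shift-reflexivity: ∀x ∀y (Rxy → Ryy).
(F1): fails — Ron but not Rnn.
(F2): fails — Rtv but not Rvv.
(F3): holds.

(F3)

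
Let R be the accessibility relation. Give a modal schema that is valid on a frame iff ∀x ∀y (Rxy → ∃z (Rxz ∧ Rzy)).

A defining formula is □□r → □r (the C4 axiom).
Suppose □□r→□r is valid. Take Rxy and set V(r)={w : xR²w}. Then □□r at x, so □r at x, so r at y, i.e. ∃z(Rxz∧Rzy).

□□r → □r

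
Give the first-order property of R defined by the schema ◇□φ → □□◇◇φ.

∀x ∀y ∀z ((xRy ∧ xR²z) → ∃w (yRw ∧ zR²w))

This is a Sahlqvist (Geach-type) schema ◇^1□^1φ → □^2◇^2φ.
Minimal-valuation argument: fix x; take any y with xR^1y and any z with xR^2z. Set V(φ) to the set of worlds R-reachable from y in exactly 1 step. Then □^1φ holds at y, so the antecedent holds at x; validity forces ◇^2φ at z, giving a w with zR^2w and yR^1w.
First-order correspondent: ∀x ∀y ∀z ((xRy ∧ xR²z) → ∃w (yRw ∧ zR²w)).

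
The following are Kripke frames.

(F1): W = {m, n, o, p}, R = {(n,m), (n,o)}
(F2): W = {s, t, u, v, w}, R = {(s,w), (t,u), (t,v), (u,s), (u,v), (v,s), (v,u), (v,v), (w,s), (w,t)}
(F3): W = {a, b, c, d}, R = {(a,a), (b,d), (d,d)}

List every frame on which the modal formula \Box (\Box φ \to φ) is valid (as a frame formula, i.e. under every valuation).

(F3)

The schema corresponds to shift-reflexivity: \forall x \forall y (Rxy \to Ryy).
(F1): fails — Rno but not Roo.
(F2): fails — Rwt but not Rtt.
(F3): condition met.
Valid on: (F3).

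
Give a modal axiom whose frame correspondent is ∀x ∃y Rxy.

□ψ → ◇ψ

A defining formula is □ψ → ◇ψ (the D axiom).
Suppose □ψ→◇ψ is valid. At any x set V(ψ)=W. Then □ψ at x, so ◇ψ at x, so x has a successor.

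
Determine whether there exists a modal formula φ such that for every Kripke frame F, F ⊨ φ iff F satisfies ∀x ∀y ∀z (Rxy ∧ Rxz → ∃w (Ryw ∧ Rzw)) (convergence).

Yes: it is convergence, defined by the .2 schema ◇□q → □◇q.
Suppose ◇□q→□◇q is valid. Take Rxy, Rxz and set V(q)={w : Ryw}. Then □q at y so ◇□q at x, so □◇q at x, so ◇q at z, giving w with Rzw and Ryw.

Definable; ◇□q → □◇q defines it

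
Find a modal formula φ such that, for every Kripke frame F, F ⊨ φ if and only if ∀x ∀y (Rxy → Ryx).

A defining formula is s → □◇s (the B axiom).
Suppose s→□◇s is valid. Take Rxy and set V(s)={x}. Then s at x, so □◇s at x, so ◇s at y, so some z with Ryz has s; z=x, i.e. Ryx.

s → □◇s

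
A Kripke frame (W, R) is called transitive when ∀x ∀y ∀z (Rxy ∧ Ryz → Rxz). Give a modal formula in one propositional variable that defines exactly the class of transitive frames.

The condition is transitivity. The 4 schema □s → □□s defines it.

□s → □□s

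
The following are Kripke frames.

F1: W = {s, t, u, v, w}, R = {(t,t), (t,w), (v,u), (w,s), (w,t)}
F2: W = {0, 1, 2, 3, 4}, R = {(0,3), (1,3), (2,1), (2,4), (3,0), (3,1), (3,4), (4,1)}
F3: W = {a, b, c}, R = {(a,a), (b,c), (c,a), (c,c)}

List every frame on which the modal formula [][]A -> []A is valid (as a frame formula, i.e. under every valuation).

The schema corresponds to density: forall x forall y (Rxy -> exists z (Rxz & Rzy)).
F1: fails — Rvu but no z with Rvz and Rzu.
F2: fails — R34 but no z with R3z and Rz4.
F3: condition met.
Valid on: F3.

F3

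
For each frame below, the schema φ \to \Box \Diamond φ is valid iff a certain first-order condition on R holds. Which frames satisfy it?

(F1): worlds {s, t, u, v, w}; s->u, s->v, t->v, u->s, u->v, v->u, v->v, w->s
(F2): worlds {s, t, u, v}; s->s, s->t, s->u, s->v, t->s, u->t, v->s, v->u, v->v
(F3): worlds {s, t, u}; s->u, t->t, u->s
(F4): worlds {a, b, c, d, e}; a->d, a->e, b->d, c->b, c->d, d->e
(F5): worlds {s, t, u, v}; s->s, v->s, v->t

This is the axiom for symmetry; its first-order frame correspondent is \forall x \forall y (Rxy \to Ryx).
(F1): fails — Rtv but not Rvt.
(F2): fails — Rut but not Rtu.
(F3): ✓.
(F4): fails — Rcd but not Rdc.
(F5): fails — Rvt but not Rtv.

(F3)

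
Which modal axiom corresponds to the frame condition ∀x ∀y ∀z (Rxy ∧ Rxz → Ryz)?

A defining formula is ◇ψ → □◇ψ (the 5 axiom).
Suppose ◇ψ→□◇ψ is valid. Take Rxy, Rxz and set V(ψ)={y}. Then ◇ψ at x, so □◇ψ at x, so ◇ψ at z, so some w with Rzw has ψ; w=y, i.e. Rzy. By symmetry of the argument, Ryz.

◇ψ → □◇ψ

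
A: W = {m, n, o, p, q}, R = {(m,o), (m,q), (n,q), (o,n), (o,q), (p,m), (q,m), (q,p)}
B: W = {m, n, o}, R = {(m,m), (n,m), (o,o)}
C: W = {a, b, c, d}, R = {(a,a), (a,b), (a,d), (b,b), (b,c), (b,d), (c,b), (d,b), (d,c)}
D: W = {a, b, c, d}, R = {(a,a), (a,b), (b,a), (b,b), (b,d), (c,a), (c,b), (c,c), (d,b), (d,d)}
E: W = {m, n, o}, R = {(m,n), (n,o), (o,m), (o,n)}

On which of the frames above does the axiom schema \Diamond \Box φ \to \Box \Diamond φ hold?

B, C, D

This is the axiom for convergence; its first-order frame correspondent is \forall x \forall y \forall z (Rxy \wedge Rxz \to \exists w (Ryw \wedge Rzw)).
A: fails — Rmo and Rmq but o and q have no common successor.
B: holds.
C: holds.
D: holds.
E: fails — Rom and Ron but m and n have no common successor.
Valid on: B, C, D.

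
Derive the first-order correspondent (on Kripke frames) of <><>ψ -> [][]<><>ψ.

forall x forall y forall z ((x R^2 y & x R^2 z) -> exists w (y = w & z R^2 w))

This is a Sahlqvist (Geach-type) schema ◇^2□^0ψ → □^2◇^2ψ.
Minimal-valuation argument: fix x; take any y with xR^2y and any z with xR^2z. Set V(ψ) to the set of worlds R-reachable from y in exactly 0 steps. Then □^0ψ holds at y, so the antecedent holds at x; validity forces ◇^2ψ at z, giving a w with zR^2w and yR^0w.
First-order correspondent: forall x forall y forall z ((x R^2 y & x R^2 z) -> exists w (y = w & z R^2 w)).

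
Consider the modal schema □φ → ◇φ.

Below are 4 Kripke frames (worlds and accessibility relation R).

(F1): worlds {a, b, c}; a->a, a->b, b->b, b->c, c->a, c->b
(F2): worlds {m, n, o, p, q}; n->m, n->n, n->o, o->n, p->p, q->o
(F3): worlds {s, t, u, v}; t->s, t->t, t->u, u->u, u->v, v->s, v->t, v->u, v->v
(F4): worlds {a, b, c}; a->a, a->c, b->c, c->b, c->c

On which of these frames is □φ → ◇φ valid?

(F1), (F4)

The schema corresponds to seriality: ∀x ∃y Rxy.
(F1): condition met.
(F2): fails — world m has no successor.
(F3): fails — world s has no successor.
(F4): condition met.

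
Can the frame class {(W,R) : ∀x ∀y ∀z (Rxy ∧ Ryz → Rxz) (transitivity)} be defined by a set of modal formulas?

This is a Sahlqvist condition; the 4 axiom □r → □□r defines it.

Yes — defined by □r → □□r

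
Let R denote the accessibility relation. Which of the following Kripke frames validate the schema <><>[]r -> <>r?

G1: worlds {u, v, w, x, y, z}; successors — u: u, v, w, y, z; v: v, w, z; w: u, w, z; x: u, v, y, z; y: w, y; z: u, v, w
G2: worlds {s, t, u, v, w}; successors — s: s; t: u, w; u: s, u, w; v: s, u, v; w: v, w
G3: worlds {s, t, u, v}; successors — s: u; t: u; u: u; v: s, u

G1, G3

This is the axiom for a generalized confluence (Geach) condition; its first-order frame correspondent is forall x forall y (x R^2 y -> exists w (yRw & xRw)).
G1: satisfies the condition.
G2: fails — tR²s but no w* with sRw* and tRw*.
G3: satisfies the condition.
Valid on: G1, G3.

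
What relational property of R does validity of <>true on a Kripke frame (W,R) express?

◇⊤ holds at w iff w has a successor, so frame-validity of ◇⊤ is exactly seriality. Equivalently via □A → ◇A:
Suppose □A→◇A is valid. At any x set V(A)=W. Then □A at x, so ◇A at x, so x has a successor.

seriality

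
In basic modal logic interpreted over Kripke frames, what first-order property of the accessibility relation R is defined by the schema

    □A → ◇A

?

seriality

Suppose □A→◇A is valid. At any x set V(A)=W. Then □A at x, so ◇A at x, so x has a successor.
Conversely, on a frame with seriality the schema holds at every world under every valuation.
So the correspondent is seriality.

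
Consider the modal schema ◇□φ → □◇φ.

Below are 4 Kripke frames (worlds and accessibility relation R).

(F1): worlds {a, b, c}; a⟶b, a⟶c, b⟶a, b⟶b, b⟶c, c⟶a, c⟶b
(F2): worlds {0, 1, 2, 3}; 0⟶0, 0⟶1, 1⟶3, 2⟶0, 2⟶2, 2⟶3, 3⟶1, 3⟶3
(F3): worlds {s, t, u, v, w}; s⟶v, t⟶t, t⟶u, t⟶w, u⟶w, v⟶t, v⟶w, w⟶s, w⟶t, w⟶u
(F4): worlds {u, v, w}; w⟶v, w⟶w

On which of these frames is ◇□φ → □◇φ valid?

(F1)

Frame correspondent (Sahlqvist): ∀x ∀y ∀z (Rxy ∧ Rxz → ∃w (Ryw ∧ Rzw)) — i.e. convergence.
(F1): condition met.
(F2): fails — R00 and R01 but 0 and 1 have no common successor.
(F3): fails — Rtw and Rtu but w and u have no common successor.
(F4): fails — Rww and Rwv but w and v have no common successor.
Valid on: (F1).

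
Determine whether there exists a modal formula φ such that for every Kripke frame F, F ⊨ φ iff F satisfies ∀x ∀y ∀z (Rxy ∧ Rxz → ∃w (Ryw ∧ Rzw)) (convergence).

Definable; ◇□r → □◇r defines it

Yes: it is convergence, defined by the .2 schema ◇□r → □◇r.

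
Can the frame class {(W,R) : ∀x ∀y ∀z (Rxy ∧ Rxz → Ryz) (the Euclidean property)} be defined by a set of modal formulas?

The condition is the Euclidean property. A defining modal formula is ◇p → □◇p.
Suppose ◇p→□◇p is valid. Take Rxy, Rxz and set V(p)={y}. Then ◇p at x, so □◇p at x, so ◇p at z, so some w with Rzw has p; w=y, i.e. Rzy. By symmetry of the argument, Ryz.

Yes — defined by ◇p → □◇p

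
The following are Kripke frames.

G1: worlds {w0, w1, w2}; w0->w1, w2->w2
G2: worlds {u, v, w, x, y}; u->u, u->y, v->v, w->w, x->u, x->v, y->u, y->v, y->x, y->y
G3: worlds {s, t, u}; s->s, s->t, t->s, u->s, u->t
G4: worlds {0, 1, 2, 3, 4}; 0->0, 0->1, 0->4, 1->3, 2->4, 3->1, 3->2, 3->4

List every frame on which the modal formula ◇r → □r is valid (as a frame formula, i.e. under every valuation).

G1

The schema corresponds to partial functionality: ∀x ∀y ∀z (Rxy ∧ Rxz → y = z).
G1: condition met.
G2: fails — u sees both u and y.
G3: fails — s sees both s and t.
G4: fails — 0 sees both 0 and 1.
Valid on: G1.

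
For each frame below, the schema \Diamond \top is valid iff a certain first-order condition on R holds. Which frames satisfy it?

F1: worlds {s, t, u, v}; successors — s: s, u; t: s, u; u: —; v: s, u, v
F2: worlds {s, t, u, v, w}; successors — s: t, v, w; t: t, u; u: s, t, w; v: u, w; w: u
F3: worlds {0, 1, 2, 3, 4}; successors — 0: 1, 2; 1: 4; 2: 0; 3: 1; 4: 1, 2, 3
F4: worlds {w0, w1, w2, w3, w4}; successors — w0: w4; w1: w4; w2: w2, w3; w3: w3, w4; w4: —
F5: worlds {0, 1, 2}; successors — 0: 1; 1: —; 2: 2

F2, F3

The schema corresponds to seriality: \forall x \exists y Rxy.
F1: fails — world u has no successor.
F2: satisfies the condition.
F3: satisfies the condition.
F4: fails — world w4 has no successor.
F5: fails — world 1 has no successor.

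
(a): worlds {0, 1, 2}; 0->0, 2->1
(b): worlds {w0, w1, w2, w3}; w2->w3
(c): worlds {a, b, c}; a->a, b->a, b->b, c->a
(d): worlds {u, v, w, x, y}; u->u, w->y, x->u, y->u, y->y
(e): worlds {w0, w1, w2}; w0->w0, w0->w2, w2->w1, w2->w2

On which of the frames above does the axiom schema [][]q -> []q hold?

The schema corresponds to density: forall x forall y (Rxy -> exists z (Rxz & Rzy)).
(a): fails — R21 but no z with R2z and Rz1.
(b): fails — Rw2w3 but no z with Rw2z and Rzw3.
(c): condition met.
(d): condition met.
(e): condition met.

(c), (d), (e)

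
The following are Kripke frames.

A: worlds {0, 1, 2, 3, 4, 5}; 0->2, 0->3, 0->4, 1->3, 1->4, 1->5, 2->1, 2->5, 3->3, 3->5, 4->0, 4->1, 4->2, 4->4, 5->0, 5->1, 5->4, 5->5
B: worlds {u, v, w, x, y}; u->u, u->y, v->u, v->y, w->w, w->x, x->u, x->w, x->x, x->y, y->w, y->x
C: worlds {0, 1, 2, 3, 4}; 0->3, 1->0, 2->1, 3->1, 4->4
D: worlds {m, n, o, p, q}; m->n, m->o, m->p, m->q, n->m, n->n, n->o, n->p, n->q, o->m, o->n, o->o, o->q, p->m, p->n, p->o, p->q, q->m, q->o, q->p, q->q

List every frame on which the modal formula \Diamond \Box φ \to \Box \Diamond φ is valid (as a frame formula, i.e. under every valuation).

Frame correspondent (Sahlqvist): \forall x \forall y \forall z (Rxy \wedge Rxz \to \exists w (Ryw \wedge Rzw)) — i.e. convergence.
A: fails — R04 and R03 but 4 and 3 have no common successor.
B: fails — Ruu and Ruy but u and y have no common successor.
C: condition met.
D: condition met.
Valid on: C, D.

C, D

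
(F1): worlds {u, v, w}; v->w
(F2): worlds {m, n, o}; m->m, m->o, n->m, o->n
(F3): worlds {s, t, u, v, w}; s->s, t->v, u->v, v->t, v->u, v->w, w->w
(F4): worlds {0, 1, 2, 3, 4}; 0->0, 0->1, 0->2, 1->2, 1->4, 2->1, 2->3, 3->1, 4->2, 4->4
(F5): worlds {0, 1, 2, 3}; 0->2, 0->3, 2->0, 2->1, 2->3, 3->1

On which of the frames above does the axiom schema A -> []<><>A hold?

Frame correspondent (Sahlqvist): forall x forall z (xRz -> exists w (x = w & z R^2 w)) — i.e. a generalized confluence (Geach) condition.
(F1): fails — vRw but no t with v=t and wR²t.
(F2): holds.
(F3): fails — tRv but no w* with t=w* and vR²w*.
(F4): fails — 0R1 but no w with 0=w and 1R²w.
(F5): fails — 0R2 but no w with 0=w and 2R²w.

(F2)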